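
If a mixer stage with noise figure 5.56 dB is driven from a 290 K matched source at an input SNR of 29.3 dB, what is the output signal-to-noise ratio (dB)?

By definition F = SNR_in/SNR_out, so in dB: SNR_out = SNR_in − NF
SNR_out = 29.3 − 5.56 = 23.74 dB

23.74 dB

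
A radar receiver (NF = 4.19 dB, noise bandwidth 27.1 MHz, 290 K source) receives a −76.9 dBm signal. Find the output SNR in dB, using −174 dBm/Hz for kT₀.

Noise floor: N = −174 + 10 log₁₀(B) + NF
10 log₁₀(2.71×10⁷) = 74.33 dB
N = −174 + 74.33 + 4.19 = −95.48 dBm
SNR = P_sig − N = −76.9 − (−95.48) = 18.58 dB → 18.6 dB

18.6 dB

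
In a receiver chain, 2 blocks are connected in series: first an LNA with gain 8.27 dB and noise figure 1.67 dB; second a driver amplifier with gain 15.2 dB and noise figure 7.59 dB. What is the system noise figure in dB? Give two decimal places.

3.37 dB

Convert to linear (a loss of L dB is a gain of −L dB): F_i = 10^(NF_i/10), G_i = 10^(G_i,dB/10)
  Stage 1: F_1 = 10^(1.67/10) = 1.469, G_1 = 10^(8.27/10) = 6.714
  Stage 2: F_2 = 10^(7.59/10) = 5.741, G_2 = 10^(15.2/10) = 33.11
Friis cascade:
  F = 1.469 + (5.741 − 1)/6.714 = 2.175
NF = 10 log₁₀(2.175) = 3.37 dB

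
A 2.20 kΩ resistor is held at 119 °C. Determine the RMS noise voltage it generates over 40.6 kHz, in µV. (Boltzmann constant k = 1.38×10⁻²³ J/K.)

1.39 µV

T = 119 °C + 273.15 = 392.15 K
V_n = √(4kTRB)
4kTRB = 4 × 1.38×10⁻²³ × 392.15 × 2.20×10³ × 4.06×10⁴ = 1.93×10⁻¹² V²
V_n = √(1.93×10⁻¹²) = 1.39×10⁻⁶ V = 1.39 µV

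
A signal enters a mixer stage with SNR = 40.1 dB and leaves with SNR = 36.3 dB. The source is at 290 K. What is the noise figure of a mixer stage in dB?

NF (dB) = SNR_in(dB) − SNR_out(dB) when the source is at T₀
NF = 40.1 − 36.3 = 3.8 dB

3.8 dB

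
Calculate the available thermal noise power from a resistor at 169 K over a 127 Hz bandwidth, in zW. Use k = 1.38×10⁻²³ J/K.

P_n = kTB = 1.38×10⁻²³ × 169 × 1.27×10² = 2.96×10⁻¹⁹ W = 296 zW

296 zW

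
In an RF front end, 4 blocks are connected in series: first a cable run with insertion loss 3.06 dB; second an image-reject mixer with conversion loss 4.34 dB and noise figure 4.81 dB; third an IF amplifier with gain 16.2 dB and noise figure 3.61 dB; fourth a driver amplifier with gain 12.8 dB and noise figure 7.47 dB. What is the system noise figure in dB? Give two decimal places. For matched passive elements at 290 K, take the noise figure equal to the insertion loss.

Convert to linear (a loss of L dB is a gain of −L dB): F_i = 10^(NF_i/10), G_i = 10^(G_i,dB/10)
  Stage 1: F_1 = 10^(3.06/10) = 2.023, G_1 = 10^(−3.06/10) = 0.4943
  Stage 2: F_2 = 10^(4.81/10) = 3.027, G_2 = 10^(−4.34/10) = 0.3681
  Stage 3: F_3 = 10^(3.61/10) = 2.296, G_3 = 10^(16.2/10) = 41.69
  Stage 4: F_4 = 10^(7.47/10) = 5.585, G_4 = 10^(12.8/10) = 19.05
Friis cascade:
  F = 2.023 + (3.027 − 1)/0.4943 + (2.296 − 1)/0.1820 + (5.585 − 1)/7.586 = 13.85
NF = 10 log₁₀(13.85) = 11.41 dB

11.41 dB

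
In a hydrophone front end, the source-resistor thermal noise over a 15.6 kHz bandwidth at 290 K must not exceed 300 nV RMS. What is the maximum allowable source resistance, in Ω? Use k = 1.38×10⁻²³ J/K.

Johnson–Nyquist: V_n = √(4kTRB) ⇒ R = V_n² / (4kTB)
4kTB = 4 × 1.38×10⁻²³ × 290 × 1.56×10⁴ = 2.50×10⁻¹⁶
R = (3.00×10⁻⁷)² / 2.50×10⁻¹⁶ = 3.60×10² Ω = 360 Ω

360 Ω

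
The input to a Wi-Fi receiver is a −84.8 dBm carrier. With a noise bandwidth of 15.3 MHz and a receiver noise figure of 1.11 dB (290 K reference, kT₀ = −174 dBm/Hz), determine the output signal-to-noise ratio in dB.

Noise floor: N = −174 + 10 log₁₀(B) + NF
10 log₁₀(1.53×10⁷) = 71.85 dB
N = −174 + 71.85 + 1.11 = −101.04 dBm
SNR = P_sig − N = −84.8 − (−101.04) = 16.24 dB → 16.2 dB

16.2 dB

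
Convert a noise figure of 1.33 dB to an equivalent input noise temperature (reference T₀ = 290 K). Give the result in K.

104 K

F = 10^(1.33/10) = 1.35831
T_e = (F − 1)·T₀ = (1.35831 − 1) × 290 = 104 K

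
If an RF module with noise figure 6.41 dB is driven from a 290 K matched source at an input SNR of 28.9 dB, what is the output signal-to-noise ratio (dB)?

22.49 dB

By definition F = SNR_in/SNR_out, so in dB: SNR_out = SNR_in − NF
SNR_out = 28.9 − 6.41 = 22.49 dB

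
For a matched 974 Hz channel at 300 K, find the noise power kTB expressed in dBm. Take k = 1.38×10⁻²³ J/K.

−143.9 dBm

P_n = kTB = 1.38×10⁻²³ × 300 × 9.74×10² = 4.03×10⁻¹⁸ W
In dBm: 10 log₁₀(4.03×10⁻¹⁸ / 10⁻³) = −143.9 dBm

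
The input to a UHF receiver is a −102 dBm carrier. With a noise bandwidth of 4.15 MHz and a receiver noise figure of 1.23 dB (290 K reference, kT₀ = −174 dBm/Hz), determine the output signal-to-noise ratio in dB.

Noise floor: N = −174 + 10 log₁₀(B) + NF
10 log₁₀(4.15×10⁶) = 66.18 dB
N = −174 + 66.18 + 1.23 = −106.59 dBm
SNR = P_sig − N = −102 − (−106.59) = 4.59 dB → 4.6 dB

4.6 dB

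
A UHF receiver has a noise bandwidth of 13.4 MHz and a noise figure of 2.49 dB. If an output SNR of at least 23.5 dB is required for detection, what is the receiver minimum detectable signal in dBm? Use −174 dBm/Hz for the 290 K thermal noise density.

−76.7 dBm

Sensitivity = −174 + 10 log₁₀(B) + NF + SNR_min
= −174 + 71.27 + 2.49 + 23.5
= −76.74 dBm → −76.7 dBm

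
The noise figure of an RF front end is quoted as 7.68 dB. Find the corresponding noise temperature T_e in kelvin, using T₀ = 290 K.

1410 K

F = 10^(7.68/10) = 5.86138
T_e = (F − 1)·T₀ = (5.86138 − 1) × 290 = 1410 K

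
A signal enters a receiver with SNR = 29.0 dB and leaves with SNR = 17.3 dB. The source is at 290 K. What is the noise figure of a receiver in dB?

NF (dB) = SNR_in(dB) − SNR_out(dB) when the source is at T₀
NF = 29.0 − 17.3 = 11.7 dB

11.7 dB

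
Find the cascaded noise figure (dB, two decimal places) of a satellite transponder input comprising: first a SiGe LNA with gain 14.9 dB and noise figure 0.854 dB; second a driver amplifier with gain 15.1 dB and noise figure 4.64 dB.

Convert to linear (a loss of L dB is a gain of −L dB): F_i = 10^(NF_i/10), G_i = 10^(G_i,dB/10)
  Stage 1: F_1 = 10^(0.854/10) = 1.217, G_1 = 10^(14.9/10) = 30.90
  Stage 2: F_2 = 10^(4.64/10) = 2.911, G_2 = 10^(15.1/10) = 32.36
Friis cascade:
  F = 1.217 + (2.911 − 1)/30.90 = 1.279
NF = 10 log₁₀(1.279) = 1.07 dB

1.07 dB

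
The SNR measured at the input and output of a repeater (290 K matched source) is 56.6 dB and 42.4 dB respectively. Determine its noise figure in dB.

14.2 dB

NF (dB) = SNR_in(dB) − SNR_out(dB) when the source is at T₀
NF = 56.6 − 42.4 = 14.2 dB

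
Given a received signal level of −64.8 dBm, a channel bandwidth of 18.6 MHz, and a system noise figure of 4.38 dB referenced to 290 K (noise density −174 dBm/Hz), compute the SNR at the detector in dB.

32.1 dB

Noise floor: N = −174 + 10 log₁₀(B) + NF
10 log₁₀(1.86×10⁷) = 72.7 dB
N = −174 + 72.7 + 4.38 = −96.92 dBm
SNR = P_sig − N = −64.8 − (−96.92) = 32.12 dB → 32.1 dB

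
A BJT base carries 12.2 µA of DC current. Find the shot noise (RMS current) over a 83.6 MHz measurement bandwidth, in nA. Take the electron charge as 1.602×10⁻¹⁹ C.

18.1 nA

I_n = √(2qI·B)
2qI·B = 2 × 1.602×10⁻¹⁹ × 1.22×10⁻⁵ × 8.36×10⁷ = 3.27×10⁻¹⁶ A²
I_n = √(3.27×10⁻¹⁶) = 1.81×10⁻⁸ A = 18.1 nA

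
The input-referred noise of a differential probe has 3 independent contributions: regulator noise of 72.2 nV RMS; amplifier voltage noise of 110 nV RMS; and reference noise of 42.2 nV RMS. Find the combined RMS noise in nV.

138 nV

Uncorrelated sources add in power (mean-square): V_tot = √(ΣV_i²)
V_tot = √[(7.22×10⁻⁸)² + (1.10×10⁻⁷)² + (4.22×10⁻⁸)²] = 1.38×10⁻⁷ V = 138 nV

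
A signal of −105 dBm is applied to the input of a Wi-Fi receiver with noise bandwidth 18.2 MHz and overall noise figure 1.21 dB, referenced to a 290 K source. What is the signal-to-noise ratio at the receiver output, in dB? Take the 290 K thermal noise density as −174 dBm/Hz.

−4.8 dB

Noise floor: N = −174 + 10 log₁₀(B) + NF
10 log₁₀(1.82×10⁷) = 72.6 dB
N = −174 + 72.6 + 1.21 = −100.19 dBm
SNR = P_sig − N = −105 − (−100.19) = −4.81 dB → −4.8 dB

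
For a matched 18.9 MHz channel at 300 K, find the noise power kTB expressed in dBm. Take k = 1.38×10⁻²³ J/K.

P_n = kTB = 1.38×10⁻²³ × 300 × 1.89×10⁷ = 7.82×10⁻¹⁴ W
In dBm: 10 log₁₀(7.82×10⁻¹⁴ / 10⁻³) = −101.1 dBm

−101.1 dBm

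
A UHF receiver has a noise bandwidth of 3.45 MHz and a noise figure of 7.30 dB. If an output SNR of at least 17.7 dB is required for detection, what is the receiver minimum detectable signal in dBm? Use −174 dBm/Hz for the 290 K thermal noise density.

−83.6 dBm

Sensitivity = −174 + 10 log₁₀(B) + NF + SNR_min
= −174 + 65.38 + 7.30 + 17.7
= −83.62 dBm → −83.6 dBm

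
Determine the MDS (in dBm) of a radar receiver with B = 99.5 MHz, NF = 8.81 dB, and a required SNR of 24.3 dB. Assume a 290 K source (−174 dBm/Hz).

Sensitivity = −174 + 10 log₁₀(B) + NF + SNR_min
= −174 + 79.98 + 8.81 + 24.3
= −60.91 dBm → −60.9 dBm

−60.9 dBm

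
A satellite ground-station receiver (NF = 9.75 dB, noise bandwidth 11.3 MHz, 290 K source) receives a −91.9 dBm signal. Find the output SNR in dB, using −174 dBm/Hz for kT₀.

Noise floor: N = −174 + 10 log₁₀(B) + NF
10 log₁₀(1.13×10⁷) = 70.53 dB
N = −174 + 70.53 + 9.75 = −93.72 dBm
SNR = P_sig − N = −91.9 − (−93.72) = 1.82 dB → 1.8 dB

1.8 dB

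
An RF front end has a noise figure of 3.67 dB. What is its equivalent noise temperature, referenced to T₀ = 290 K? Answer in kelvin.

F = 10^(3.67/10) = 2.32809
T_e = (F − 1)·T₀ = (2.32809 − 1) × 290 = 385 K

385 K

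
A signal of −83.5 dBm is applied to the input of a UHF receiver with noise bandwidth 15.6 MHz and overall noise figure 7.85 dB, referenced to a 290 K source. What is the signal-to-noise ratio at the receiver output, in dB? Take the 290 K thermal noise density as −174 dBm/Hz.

10.7 dB

Noise floor: N = −174 + 10 log₁₀(B) + NF
10 log₁₀(1.56×10⁷) = 71.93 dB
N = −174 + 71.93 + 7.85 = −94.22 dBm
SNR = P_sig − N = −83.5 − (−94.22) = 10.72 dB → 10.7 dB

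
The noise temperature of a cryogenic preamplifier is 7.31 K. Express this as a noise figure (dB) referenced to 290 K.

0.108 dB

F = 1 + T_e/T₀ = 1 + 7.31/290 = 1.02521
NF = 10 log₁₀(1.02521) = 0.108 dB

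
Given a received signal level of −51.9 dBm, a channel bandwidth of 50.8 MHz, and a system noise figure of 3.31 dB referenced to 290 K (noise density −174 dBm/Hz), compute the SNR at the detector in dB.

Noise floor: N = −174 + 10 log₁₀(B) + NF
10 log₁₀(5.08×10⁷) = 77.06 dB
N = −174 + 77.06 + 3.31 = −93.63 dBm
SNR = P_sig − N = −51.9 − (−93.63) = 41.73 dB → 41.7 dB

41.7 dB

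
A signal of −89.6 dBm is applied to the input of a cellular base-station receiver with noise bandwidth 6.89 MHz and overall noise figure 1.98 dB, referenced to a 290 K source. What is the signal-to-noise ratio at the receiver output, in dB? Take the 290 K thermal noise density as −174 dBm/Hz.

Noise floor: N = −174 + 10 log₁₀(B) + NF
10 log₁₀(6.89×10⁶) = 68.38 dB
N = −174 + 68.38 + 1.98 = −103.64 dBm
SNR = P_sig − N = −89.6 − (−103.64) = 14.04 dB → 14.0 dB

14.0 dB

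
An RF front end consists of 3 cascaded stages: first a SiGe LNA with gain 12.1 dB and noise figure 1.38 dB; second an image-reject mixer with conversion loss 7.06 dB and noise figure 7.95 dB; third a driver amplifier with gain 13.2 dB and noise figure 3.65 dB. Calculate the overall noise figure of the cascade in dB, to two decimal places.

3.24 dB

Convert to linear (a loss of L dB is a gain of −L dB): F_i = 10^(NF_i/10), G_i = 10^(G_i,dB/10)
  Stage 1: F_1 = 10^(1.38/10) = 1.374, G_1 = 10^(12.1/10) = 16.22
  Stage 2: F_2 = 10^(7.95/10) = 6.237, G_2 = 10^(−7.06/10) = 0.1968
  Stage 3: F_3 = 10^(3.65/10) = 2.317, G_3 = 10^(13.2/10) = 20.89
Friis cascade:
  F = 1.374 + (6.237 − 1)/16.22 + (2.317 − 1)/3.192 = 2.110
NF = 10 log₁₀(2.110) = 3.24 dB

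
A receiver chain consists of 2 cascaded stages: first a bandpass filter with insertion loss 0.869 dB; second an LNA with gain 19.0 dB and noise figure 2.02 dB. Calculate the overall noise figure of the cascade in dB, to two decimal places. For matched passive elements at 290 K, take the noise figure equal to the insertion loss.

Convert to linear (a loss of L dB is a gain of −L dB): F_i = 10^(NF_i/10), G_i = 10^(G_i,dB/10)
  Stage 1: F_1 = 10^(0.869/10) = 1.222, G_1 = 10^(−0.869/10) = 0.8187
  Stage 2: F_2 = 10^(2.02/10) = 1.592, G_2 = 10^(19.0/10) = 79.43
Friis cascade:
  F = 1.222 + (1.592 − 1)/0.8187 = 1.945
NF = 10 log₁₀(1.945) = 2.89 dB

2.89 dB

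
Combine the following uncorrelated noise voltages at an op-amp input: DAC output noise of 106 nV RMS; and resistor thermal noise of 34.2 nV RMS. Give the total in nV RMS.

Uncorrelated sources add in power (mean-square): V_tot = √(ΣV_i²)
V_tot = √[(1.06×10⁻⁷)² + (3.42×10⁻⁸)²] = 1.11×10⁻⁷ V = 111 nV

111 nV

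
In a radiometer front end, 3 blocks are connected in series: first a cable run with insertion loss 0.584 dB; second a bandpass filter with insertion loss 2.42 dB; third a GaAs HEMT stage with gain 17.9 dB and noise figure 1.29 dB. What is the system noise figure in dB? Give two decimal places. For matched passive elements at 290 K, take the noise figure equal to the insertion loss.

4.29 dB

Convert to linear (a loss of L dB is a gain of −L dB): F_i = 10^(NF_i/10), G_i = 10^(G_i,dB/10)
  Stage 1: F_1 = 10^(0.584/10) = 1.144, G_1 = 10^(−0.584/10) = 0.8742
  Stage 2: F_2 = 10^(2.42/10) = 1.746, G_2 = 10^(−2.42/10) = 0.5728
  Stage 3: F_3 = 10^(1.29/10) = 1.346, G_3 = 10^(17.9/10) = 61.66
Friis cascade:
  F = 1.144 + (1.746 − 1)/0.8742 + (1.346 − 1)/0.5007 = 2.688
NF = 10 log₁₀(2.688) = 4.29 dB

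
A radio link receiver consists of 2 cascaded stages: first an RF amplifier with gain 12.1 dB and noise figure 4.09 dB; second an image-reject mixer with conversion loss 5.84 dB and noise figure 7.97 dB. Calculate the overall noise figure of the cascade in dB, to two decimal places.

Convert to linear (a loss of L dB is a gain of −L dB): F_i = 10^(NF_i/10), G_i = 10^(G_i,dB/10)
  Stage 1: F_1 = 10^(4.09/10) = 2.564, G_1 = 10^(12.1/10) = 16.22
  Stage 2: F_2 = 10^(7.97/10) = 6.266, G_2 = 10^(−5.84/10) = 0.2606
Friis cascade:
  F = 2.564 + (6.266 − 1)/16.22 = 2.889
NF = 10 log₁₀(2.889) = 4.61 dB

4.61 dB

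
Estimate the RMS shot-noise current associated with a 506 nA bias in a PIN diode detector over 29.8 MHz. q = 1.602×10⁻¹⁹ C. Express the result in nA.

I_n = √(2qI·B)
2qI·B = 2 × 1.602×10⁻¹⁹ × 5.06×10⁻⁷ × 2.98×10⁷ = 4.83×10⁻¹⁸ A²
I_n = √(4.83×10⁻¹⁸) = 2.20×10⁻⁹ A = 2.20 nA

2.20 nA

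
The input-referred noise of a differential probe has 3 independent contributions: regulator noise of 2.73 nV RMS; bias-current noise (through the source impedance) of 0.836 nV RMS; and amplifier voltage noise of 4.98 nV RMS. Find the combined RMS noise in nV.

5.74 nV

Uncorrelated sources add in power (mean-square): V_tot = √(ΣV_i²)
V_tot = √[(2.73×10⁻⁹)² + (8.36×10⁻¹⁰)² + (4.98×10⁻⁹)²] = 5.74×10⁻⁹ V = 5.74 nV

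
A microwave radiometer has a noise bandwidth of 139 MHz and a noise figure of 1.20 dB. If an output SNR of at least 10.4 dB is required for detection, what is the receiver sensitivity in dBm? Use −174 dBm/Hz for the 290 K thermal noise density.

Sensitivity = −174 + 10 log₁₀(B) + NF + SNR_min
= −174 + 81.43 + 1.20 + 10.4
= −80.97 dBm → −81.0 dBm

−81.0 dBm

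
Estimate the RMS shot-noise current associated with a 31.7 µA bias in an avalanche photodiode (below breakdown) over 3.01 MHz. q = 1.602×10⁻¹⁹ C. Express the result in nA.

I_n = √(2qI·B)
2qI·B = 2 × 1.602×10⁻¹⁹ × 3.17×10⁻⁵ × 3.01×10⁶ = 3.06×10⁻¹⁷ A²
I_n = √(3.06×10⁻¹⁷) = 5.53×10⁻⁹ A = 5.53 nA

5.53 nA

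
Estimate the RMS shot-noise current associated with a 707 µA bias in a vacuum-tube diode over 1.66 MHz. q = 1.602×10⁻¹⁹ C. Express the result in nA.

I_n = √(2qI·B)
2qI·B = 2 × 1.602×10⁻¹⁹ × 7.07×10⁻⁴ × 1.66×10⁶ = 3.76×10⁻¹⁶ A²
I_n = √(3.76×10⁻¹⁶) = 1.94×10⁻⁸ A = 19.4 nA

19.4 nA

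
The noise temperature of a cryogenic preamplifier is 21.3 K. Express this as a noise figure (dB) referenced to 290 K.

0.308 dB

F = 1 + T_e/T₀ = 1 + 21.3/290 = 1.07345
NF = 10 log₁₀(1.07345) = 0.308 dB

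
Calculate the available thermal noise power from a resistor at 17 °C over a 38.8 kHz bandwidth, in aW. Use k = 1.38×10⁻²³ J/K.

T = 17 °C + 273.15 = 290.15 K
P_n = kTB = 1.38×10⁻²³ × 290.15 × 3.88×10⁴ = 1.55×10⁻¹⁶ W = 155 aW

155 aW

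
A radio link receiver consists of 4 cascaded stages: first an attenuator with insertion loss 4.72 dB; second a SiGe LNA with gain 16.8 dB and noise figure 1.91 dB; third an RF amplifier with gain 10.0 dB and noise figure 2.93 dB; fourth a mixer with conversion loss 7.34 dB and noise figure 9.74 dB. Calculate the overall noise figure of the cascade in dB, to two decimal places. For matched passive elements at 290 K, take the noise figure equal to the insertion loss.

Convert to linear (a loss of L dB is a gain of −L dB): F_i = 10^(NF_i/10), G_i = 10^(G_i,dB/10)
  Stage 1: F_1 = 10^(4.72/10) = 2.965, G_1 = 10^(−4.72/10) = 0.3373
  Stage 2: F_2 = 10^(1.91/10) = 1.552, G_2 = 10^(16.8/10) = 47.86
  Stage 3: F_3 = 10^(2.93/10) = 1.963, G_3 = 10^(10.0/10) = 10.00
  Stage 4: F_4 = 10^(9.74/10) = 9.419, G_4 = 10^(−7.34/10) = 0.1845
Friis cascade:
  F = 2.965 + (1.552 − 1)/0.3373 + (1.963 − 1)/16.14 + (9.419 − 1)/161.4 = 4.714
NF = 10 log₁₀(4.714) = 6.73 dB

6.73 dB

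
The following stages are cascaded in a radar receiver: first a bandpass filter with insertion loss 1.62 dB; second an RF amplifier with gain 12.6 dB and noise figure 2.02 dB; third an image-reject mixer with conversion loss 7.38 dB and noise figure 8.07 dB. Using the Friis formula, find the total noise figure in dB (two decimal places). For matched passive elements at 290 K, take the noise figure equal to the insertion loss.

4.38 dB

Convert to linear (a loss of L dB is a gain of −L dB): F_i = 10^(NF_i/10), G_i = 10^(G_i,dB/10)
  Stage 1: F_1 = 10^(1.62/10) = 1.452, G_1 = 10^(−1.62/10) = 0.6887
  Stage 2: F_2 = 10^(2.02/10) = 1.592, G_2 = 10^(12.6/10) = 18.20
  Stage 3: F_3 = 10^(8.07/10) = 6.412, G_3 = 10^(−7.38/10) = 0.1828
Friis cascade:
  F = 1.452 + (1.592 − 1)/0.6887 + (6.412 − 1)/12.53 = 2.744
NF = 10 log₁₀(2.744) = 4.38 dB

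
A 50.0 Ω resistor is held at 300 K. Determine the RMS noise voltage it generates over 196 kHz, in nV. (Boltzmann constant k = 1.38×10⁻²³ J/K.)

V_n = √(4kTRB)
4kTRB = 4 × 1.38×10⁻²³ × 300 × 5.00×10¹ × 1.96×10⁵ = 1.62×10⁻¹³ V²
V_n = √(1.62×10⁻¹³) = 4.03×10⁻⁷ V = 403 nV

403 nV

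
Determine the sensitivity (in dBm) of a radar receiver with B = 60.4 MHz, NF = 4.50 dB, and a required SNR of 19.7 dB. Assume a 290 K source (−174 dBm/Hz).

Sensitivity = −174 + 10 log₁₀(B) + NF + SNR_min
= −174 + 77.81 + 4.50 + 19.7
= −71.99 dBm → −72.0 dBm

−72.0 dBm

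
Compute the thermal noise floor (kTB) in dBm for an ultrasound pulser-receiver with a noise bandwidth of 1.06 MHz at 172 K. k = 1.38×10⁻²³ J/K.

−116.0 dBm

P_n = kTB = 1.38×10⁻²³ × 172 × 1.06×10⁶ = 2.52×10⁻¹⁵ W
In dBm: 10 log₁₀(2.52×10⁻¹⁵ / 10⁻³) = −116.0 dBm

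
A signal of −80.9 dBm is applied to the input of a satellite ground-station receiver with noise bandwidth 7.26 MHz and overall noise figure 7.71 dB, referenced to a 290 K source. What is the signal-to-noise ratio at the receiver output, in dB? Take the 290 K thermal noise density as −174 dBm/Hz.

Noise floor: N = −174 + 10 log₁₀(B) + NF
10 log₁₀(7.26×10⁶) = 68.61 dB
N = −174 + 68.61 + 7.71 = −97.68 dBm
SNR = P_sig − N = −80.9 − (−97.68) = 16.78 dB → 16.8 dB

16.8 dB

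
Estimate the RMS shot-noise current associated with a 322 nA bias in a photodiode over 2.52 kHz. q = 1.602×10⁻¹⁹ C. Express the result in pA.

I_n = √(2qI·B)
2qI·B = 2 × 1.602×10⁻¹⁹ × 3.22×10⁻⁷ × 2.52×10³ = 2.60×10⁻²² A²
I_n = √(2.60×10⁻²²) = 1.61×10⁻¹¹ A = 16.1 pA

16.1 pA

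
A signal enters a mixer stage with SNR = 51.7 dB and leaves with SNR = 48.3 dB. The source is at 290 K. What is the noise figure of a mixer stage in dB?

NF (dB) = SNR_in(dB) − SNR_out(dB) when the source is at T₀
NF = 51.7 − 48.3 = 3.4 dB

3.4 dB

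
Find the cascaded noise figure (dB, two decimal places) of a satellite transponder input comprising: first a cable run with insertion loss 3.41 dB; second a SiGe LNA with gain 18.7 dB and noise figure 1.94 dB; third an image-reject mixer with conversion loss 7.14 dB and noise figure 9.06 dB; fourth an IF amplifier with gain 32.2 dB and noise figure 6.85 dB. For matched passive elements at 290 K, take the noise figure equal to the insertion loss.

Convert to linear (a loss of L dB is a gain of −L dB): F_i = 10^(NF_i/10), G_i = 10^(G_i,dB/10)
  Stage 1: F_1 = 10^(3.41/10) = 2.193, G_1 = 10^(−3.41/10) = 0.4560
  Stage 2: F_2 = 10^(1.94/10) = 1.563, G_2 = 10^(18.7/10) = 74.13
  Stage 3: F_3 = 10^(9.06/10) = 8.054, G_3 = 10^(−7.14/10) = 0.1932
  Stage 4: F_4 = 10^(6.85/10) = 4.842, G_4 = 10^(32.2/10) = 1660
Friis cascade:
  F = 2.193 + (1.563 − 1)/0.4560 + (8.054 − 1)/33.81 + (4.842 − 1)/6.531 = 4.225
NF = 10 log₁₀(4.225) = 6.26 dB

6.26 dB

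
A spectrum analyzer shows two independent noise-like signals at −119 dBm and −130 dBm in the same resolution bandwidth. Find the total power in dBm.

Convert to linear, add, convert back:
P₁ = 1.26×10⁻¹⁵ W, P₂ = 1.00×10⁻¹⁶ W
P_tot = 1.36×10⁻¹⁵ W → 10 log₁₀(P_tot / 10⁻³) = −118.7 dBm

−118.7 dBm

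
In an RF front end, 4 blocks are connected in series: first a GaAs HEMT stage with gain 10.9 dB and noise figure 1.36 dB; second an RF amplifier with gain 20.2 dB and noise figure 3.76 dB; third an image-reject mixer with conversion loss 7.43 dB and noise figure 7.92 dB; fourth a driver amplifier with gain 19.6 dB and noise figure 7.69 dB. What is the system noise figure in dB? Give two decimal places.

Convert to linear (a loss of L dB is a gain of −L dB): F_i = 10^(NF_i/10), G_i = 10^(G_i,dB/10)
  Stage 1: F_1 = 10^(1.36/10) = 1.368, G_1 = 10^(10.9/10) = 12.30
  Stage 2: F_2 = 10^(3.76/10) = 2.377, G_2 = 10^(20.2/10) = 104.7
  Stage 3: F_3 = 10^(7.92/10) = 6.194, G_3 = 10^(−7.43/10) = 0.1807
  Stage 4: F_4 = 10^(7.69/10) = 5.875, G_4 = 10^(19.6/10) = 91.20
Friis cascade:
  F = 1.368 + (2.377 − 1)/12.30 + (6.194 − 1)/1288 + (5.875 − 1)/232.8 = 1.505
NF = 10 log₁₀(1.505) = 1.77 dB

1.77 dB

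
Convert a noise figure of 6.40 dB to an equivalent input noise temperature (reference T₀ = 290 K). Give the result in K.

F = 10^(6.40/10) = 4.36516
T_e = (F − 1)·T₀ = (4.36516 − 1) × 290 = 976 K

976 K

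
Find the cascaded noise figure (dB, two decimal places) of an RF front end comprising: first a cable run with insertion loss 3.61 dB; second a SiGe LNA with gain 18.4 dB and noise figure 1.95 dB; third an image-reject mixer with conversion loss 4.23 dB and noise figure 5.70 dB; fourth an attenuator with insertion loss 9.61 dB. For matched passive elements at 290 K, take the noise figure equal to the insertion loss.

Convert to linear (a loss of L dB is a gain of −L dB): F_i = 10^(NF_i/10), G_i = 10^(G_i,dB/10)
  Stage 1: F_1 = 10^(3.61/10) = 2.296, G_1 = 10^(−3.61/10) = 0.4355
  Stage 2: F_2 = 10^(1.95/10) = 1.567, G_2 = 10^(18.4/10) = 69.18
  Stage 3: F_3 = 10^(5.70/10) = 3.715, G_3 = 10^(−4.23/10) = 0.3776
  Stage 4: F_4 = 10^(9.61/10) = 9.141, G_4 = 10^(−9.61/10) = 0.1094
Friis cascade:
  F = 2.296 + (1.567 − 1)/0.4355 + (3.715 − 1)/30.13 + (9.141 − 1)/11.38 = 4.403
NF = 10 log₁₀(4.403) = 6.44 dB

6.44 dB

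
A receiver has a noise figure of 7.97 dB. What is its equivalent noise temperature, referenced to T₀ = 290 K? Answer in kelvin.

1527 K

F = 10^(7.97/10) = 6.26614
T_e = (F − 1)·T₀ = (6.26614 − 1) × 290 = 1527 K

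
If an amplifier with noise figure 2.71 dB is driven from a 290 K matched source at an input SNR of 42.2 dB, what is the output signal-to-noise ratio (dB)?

39.49 dB

By definition F = SNR_in/SNR_out, so in dB: SNR_out = SNR_in − NF
SNR_out = 42.2 − 2.71 = 39.49 dB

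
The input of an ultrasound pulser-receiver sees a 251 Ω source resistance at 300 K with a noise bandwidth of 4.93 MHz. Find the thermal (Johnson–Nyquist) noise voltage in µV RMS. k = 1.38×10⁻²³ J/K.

V_n = √(4kTRB)
4kTRB = 4 × 1.38×10⁻²³ × 300 × 2.51×10² × 4.93×10⁶ = 2.05×10⁻¹¹ V²
V_n = √(2.05×10⁻¹¹) = 4.53×10⁻⁶ V = 4.53 µV

4.53 µV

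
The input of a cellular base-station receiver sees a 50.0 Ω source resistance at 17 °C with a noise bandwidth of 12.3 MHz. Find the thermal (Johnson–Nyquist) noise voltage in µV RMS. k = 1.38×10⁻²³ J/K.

T = 17 °C + 273.15 = 290.15 K
V_n = √(4kTRB)
4kTRB = 4 × 1.38×10⁻²³ × 290.15 × 5.00×10¹ × 1.23×10⁷ = 9.85×10⁻¹² V²
V_n = √(9.85×10⁻¹²) = 3.14×10⁻⁶ V = 3.14 µV

3.14 µV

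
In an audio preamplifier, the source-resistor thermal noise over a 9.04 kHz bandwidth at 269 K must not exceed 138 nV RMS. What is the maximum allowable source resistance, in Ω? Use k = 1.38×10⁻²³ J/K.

142 Ω

Johnson–Nyquist: V_n = √(4kTRB) ⇒ R = V_n² / (4kTB)
4kTB = 4 × 1.38×10⁻²³ × 269 × 9.04×10³ = 1.34×10⁻¹⁶
R = (1.38×10⁻⁷)² / 1.34×10⁻¹⁶ = 1.42×10² Ω = 142 Ω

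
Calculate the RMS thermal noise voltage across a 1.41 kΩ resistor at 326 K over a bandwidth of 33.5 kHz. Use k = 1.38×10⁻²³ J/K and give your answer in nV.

922 nV

V_n = √(4kTRB)
4kTRB = 4 × 1.38×10⁻²³ × 326 × 1.41×10³ × 3.35×10⁴ = 8.50×10⁻¹³ V²
V_n = √(8.50×10⁻¹³) = 9.22×10⁻⁷ V = 922 nV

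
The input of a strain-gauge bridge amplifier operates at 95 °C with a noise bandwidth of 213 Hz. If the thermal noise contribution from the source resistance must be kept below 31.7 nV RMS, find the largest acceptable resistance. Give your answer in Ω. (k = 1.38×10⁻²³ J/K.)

T = 95 °C + 273.15 = 368.15 K
Johnson–Nyquist: V_n = √(4kTRB) ⇒ R = V_n² / (4kTB)
4kTB = 4 × 1.38×10⁻²³ × 368.15 × 2.13×10² = 4.33×10⁻¹⁸
R = (3.17×10⁻⁸)² / 4.33×10⁻¹⁸ = 2.32×10² Ω = 232 Ω

232 Ω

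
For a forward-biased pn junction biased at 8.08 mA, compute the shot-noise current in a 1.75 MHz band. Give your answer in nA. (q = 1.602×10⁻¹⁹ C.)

I_n = √(2qI·B)
2qI·B = 2 × 1.602×10⁻¹⁹ × 8.08×10⁻³ × 1.75×10⁶ = 4.53×10⁻¹⁵ A²
I_n = √(4.53×10⁻¹⁵) = 6.73×10⁻⁸ A = 67.3 nA

67.3 nA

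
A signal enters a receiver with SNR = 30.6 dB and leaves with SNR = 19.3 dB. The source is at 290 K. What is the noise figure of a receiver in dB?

11.3 dB

NF (dB) = SNR_in(dB) − SNR_out(dB) when the source is at T₀
NF = 30.6 − 19.3 = 11.3 dB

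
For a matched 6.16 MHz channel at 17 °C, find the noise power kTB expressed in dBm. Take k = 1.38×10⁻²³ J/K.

T = 17 °C + 273.15 = 290.15 K
P_n = kTB = 1.38×10⁻²³ × 290.15 × 6.16×10⁶ = 2.47×10⁻¹⁴ W
In dBm: 10 log₁₀(2.47×10⁻¹⁴ / 10⁻³) = −106.1 dBm

−106.1 dBm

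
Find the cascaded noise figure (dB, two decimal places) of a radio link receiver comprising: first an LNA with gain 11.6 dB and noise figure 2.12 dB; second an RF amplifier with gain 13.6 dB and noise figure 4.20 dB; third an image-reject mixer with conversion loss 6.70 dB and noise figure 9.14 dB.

Convert to linear (a loss of L dB is a gain of −L dB): F_i = 10^(NF_i/10), G_i = 10^(G_i,dB/10)
  Stage 1: F_1 = 10^(2.12/10) = 1.629, G_1 = 10^(11.6/10) = 14.45
  Stage 2: F_2 = 10^(4.20/10) = 2.630, G_2 = 10^(13.6/10) = 22.91
  Stage 3: F_3 = 10^(9.14/10) = 8.204, G_3 = 10^(−6.70/10) = 0.2138
Friis cascade:
  F = 1.629 + (2.630 − 1)/14.45 + (8.204 − 1)/331.1 = 1.764
NF = 10 log₁₀(1.764) = 2.46 dB

2.46 dB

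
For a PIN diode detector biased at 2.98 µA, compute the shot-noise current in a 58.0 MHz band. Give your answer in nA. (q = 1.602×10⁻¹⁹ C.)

I_n = √(2qI·B)
2qI·B = 2 × 1.602×10⁻¹⁹ × 2.98×10⁻⁶ × 5.80×10⁷ = 5.54×10⁻¹⁷ A²
I_n = √(5.54×10⁻¹⁷) = 7.44×10⁻⁹ A = 7.44 nA

7.44 nA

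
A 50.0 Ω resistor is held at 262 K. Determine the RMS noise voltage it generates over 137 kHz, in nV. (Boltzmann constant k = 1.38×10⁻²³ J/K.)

V_n = √(4kTRB)
4kTRB = 4 × 1.38×10⁻²³ × 262 × 5.00×10¹ × 1.37×10⁵ = 9.91×10⁻¹⁴ V²
V_n = √(9.91×10⁻¹⁴) = 3.15×10⁻⁷ V = 315 nV

315 nV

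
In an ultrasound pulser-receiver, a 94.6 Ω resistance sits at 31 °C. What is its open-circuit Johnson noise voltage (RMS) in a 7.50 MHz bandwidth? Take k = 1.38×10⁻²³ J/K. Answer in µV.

3.45 µV

T = 31 °C + 273.15 = 304.15 K
V_n = √(4kTRB)
4kTRB = 4 × 1.38×10⁻²³ × 304.15 × 9.46×10¹ × 7.50×10⁶ = 1.19×10⁻¹¹ V²
V_n = √(1.19×10⁻¹¹) = 3.45×10⁻⁶ V = 3.45 µV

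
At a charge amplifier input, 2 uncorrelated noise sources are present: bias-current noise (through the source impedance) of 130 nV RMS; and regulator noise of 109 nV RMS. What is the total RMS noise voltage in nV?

170 nV

Uncorrelated sources add in power (mean-square): V_tot = √(ΣV_i²)
V_tot = √[(1.30×10⁻⁷)² + (1.09×10⁻⁷)²] = 1.70×10⁻⁷ V = 170 nV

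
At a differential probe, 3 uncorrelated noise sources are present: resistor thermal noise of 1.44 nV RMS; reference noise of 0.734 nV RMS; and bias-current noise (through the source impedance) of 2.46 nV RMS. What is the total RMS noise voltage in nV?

2.94 nV

Uncorrelated sources add in power (mean-square): V_tot = √(ΣV_i²)
V_tot = √[(1.44×10⁻⁹)² + (7.34×10⁻¹⁰)² + (2.46×10⁻⁹)²] = 2.94×10⁻⁹ V = 2.94 nV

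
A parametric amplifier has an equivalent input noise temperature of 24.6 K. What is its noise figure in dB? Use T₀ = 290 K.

0.354 dB

F = 1 + T_e/T₀ = 1 + 24.6/290 = 1.08483
NF = 10 log₁₀(1.08483) = 0.354 dB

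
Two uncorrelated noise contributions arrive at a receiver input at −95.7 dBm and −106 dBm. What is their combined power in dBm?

Convert to linear, add, convert back:
P₁ = 2.69×10⁻¹³ W, P₂ = 2.51×10⁻¹⁴ W
P_tot = 2.94×10⁻¹³ W → 10 log₁₀(P_tot / 10⁻³) = −95.3 dBm

−95.3 dBm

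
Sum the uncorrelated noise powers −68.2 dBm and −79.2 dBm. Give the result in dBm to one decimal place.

−67.9 dBm

Convert to linear, add, convert back:
P₁ = 1.51×10⁻¹⁰ W, P₂ = 1.20×10⁻¹¹ W
P_tot = 1.63×10⁻¹⁰ W → 10 log₁₀(P_tot / 10⁻³) = −67.9 dBm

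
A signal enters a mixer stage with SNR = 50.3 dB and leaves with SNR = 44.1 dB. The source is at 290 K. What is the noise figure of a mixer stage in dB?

6.2 dB

NF (dB) = SNR_in(dB) − SNR_out(dB) when the source is at T₀
NF = 50.3 − 44.1 = 6.2 dB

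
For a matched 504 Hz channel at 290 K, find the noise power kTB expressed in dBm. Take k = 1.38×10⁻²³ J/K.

−147.0 dBm

P_n = kTB = 1.38×10⁻²³ × 290 × 5.04×10² = 2.02×10⁻¹⁸ W
In dBm: 10 log₁₀(2.02×10⁻¹⁸ / 10⁻³) = −147.0 dBm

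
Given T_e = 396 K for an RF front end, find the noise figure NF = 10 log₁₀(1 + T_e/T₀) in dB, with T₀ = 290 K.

3.74 dB

F = 1 + T_e/T₀ = 1 + 396/290 = 2.36552
NF = 10 log₁₀(2.36552) = 3.74 dB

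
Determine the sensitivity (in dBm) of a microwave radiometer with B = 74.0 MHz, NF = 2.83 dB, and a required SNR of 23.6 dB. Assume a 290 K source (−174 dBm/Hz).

−68.9 dBm

Sensitivity = −174 + 10 log₁₀(B) + NF + SNR_min
= −174 + 78.69 + 2.83 + 23.6
= −68.88 dBm → −68.9 dBm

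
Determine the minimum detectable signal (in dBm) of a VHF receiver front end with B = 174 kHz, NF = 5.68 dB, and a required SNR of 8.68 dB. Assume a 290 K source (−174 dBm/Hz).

−107.2 dBm

Sensitivity = −174 + 10 log₁₀(B) + NF + SNR_min
= −174 + 52.41 + 5.68 + 8.68
= −107.23 dBm → −107.2 dBm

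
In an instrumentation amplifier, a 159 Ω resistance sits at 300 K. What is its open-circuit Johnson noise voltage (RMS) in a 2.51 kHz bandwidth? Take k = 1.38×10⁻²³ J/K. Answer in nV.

81.3 nV

V_n = √(4kTRB)
4kTRB = 4 × 1.38×10⁻²³ × 300 × 1.59×10² × 2.51×10³ = 6.61×10⁻¹⁵ V²
V_n = √(6.61×10⁻¹⁵) = 8.13×10⁻⁸ V = 81.3 nV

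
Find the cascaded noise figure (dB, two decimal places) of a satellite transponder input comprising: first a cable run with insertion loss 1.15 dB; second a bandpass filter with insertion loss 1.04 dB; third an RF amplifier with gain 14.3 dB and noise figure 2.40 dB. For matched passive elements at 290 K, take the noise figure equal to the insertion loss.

Convert to linear (a loss of L dB is a gain of −L dB): F_i = 10^(NF_i/10), G_i = 10^(G_i,dB/10)
  Stage 1: F_1 = 10^(1.15/10) = 1.303, G_1 = 10^(−1.15/10) = 0.7674
  Stage 2: F_2 = 10^(1.04/10) = 1.271, G_2 = 10^(−1.04/10) = 0.7870
  Stage 3: F_3 = 10^(2.40/10) = 1.738, G_3 = 10^(14.3/10) = 26.92
Friis cascade:
  F = 1.303 + (1.271 − 1)/0.7674 + (1.738 − 1)/0.6039 = 2.877
NF = 10 log₁₀(2.877) = 4.59 dB

4.59 dB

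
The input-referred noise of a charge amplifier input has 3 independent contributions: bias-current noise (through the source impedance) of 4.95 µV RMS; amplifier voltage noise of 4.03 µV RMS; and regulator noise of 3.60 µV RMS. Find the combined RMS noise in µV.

7.33 µV

Uncorrelated sources add in power (mean-square): V_tot = √(ΣV_i²)
V_tot = √[(4.95×10⁻⁶)² + (4.03×10⁻⁶)² + (3.60×10⁻⁶)²] = 7.33×10⁻⁶ V = 7.33 µV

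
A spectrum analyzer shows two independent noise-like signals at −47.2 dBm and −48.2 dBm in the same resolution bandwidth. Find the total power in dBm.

−44.7 dBm

Convert to linear, add, convert back:
P₁ = 1.91×10⁻⁸ W, P₂ = 1.51×10⁻⁸ W
P_tot = 3.42×10⁻⁸ W → 10 log₁₀(P_tot / 10⁻³) = −44.7 dBm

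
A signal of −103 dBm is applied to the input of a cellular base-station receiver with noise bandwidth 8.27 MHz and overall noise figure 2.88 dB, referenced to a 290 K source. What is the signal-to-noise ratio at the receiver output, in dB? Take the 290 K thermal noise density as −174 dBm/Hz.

−1.1 dB

Noise floor: N = −174 + 10 log₁₀(B) + NF
10 log₁₀(8.27×10⁶) = 69.18 dB
N = −174 + 69.18 + 2.88 = −101.94 dBm
SNR = P_sig − N = −103 − (−101.94) = −1.06 dB → −1.1 dB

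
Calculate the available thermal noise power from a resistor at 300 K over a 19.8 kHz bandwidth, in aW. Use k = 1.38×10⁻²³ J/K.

P_n = kTB = 1.38×10⁻²³ × 300 × 1.98×10⁴ = 8.20×10⁻¹⁷ W = 82.0 aW

82.0 aW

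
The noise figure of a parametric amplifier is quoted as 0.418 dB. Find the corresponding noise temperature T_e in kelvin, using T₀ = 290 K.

F = 10^(0.418/10) = 1.10103
T_e = (F − 1)·T₀ = (1.10103 − 1) × 290 = 29.3 K

29.3 K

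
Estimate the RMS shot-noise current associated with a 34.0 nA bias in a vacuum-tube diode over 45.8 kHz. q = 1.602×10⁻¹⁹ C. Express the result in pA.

22.3 pA

I_n = √(2qI·B)
2qI·B = 2 × 1.602×10⁻¹⁹ × 3.40×10⁻⁸ × 4.58×10⁴ = 4.99×10⁻²² A²
I_n = √(4.99×10⁻²²) = 2.23×10⁻¹¹ A = 22.3 pA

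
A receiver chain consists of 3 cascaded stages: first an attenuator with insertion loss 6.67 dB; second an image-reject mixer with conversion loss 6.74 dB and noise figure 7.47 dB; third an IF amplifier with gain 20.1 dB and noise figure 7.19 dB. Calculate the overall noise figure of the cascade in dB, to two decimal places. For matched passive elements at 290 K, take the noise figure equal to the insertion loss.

Convert to linear (a loss of L dB is a gain of −L dB): F_i = 10^(NF_i/10), G_i = 10^(G_i,dB/10)
  Stage 1: F_1 = 10^(6.67/10) = 4.645, G_1 = 10^(−6.67/10) = 0.2153
  Stage 2: F_2 = 10^(7.47/10) = 5.585, G_2 = 10^(−6.74/10) = 0.2118
  Stage 3: F_3 = 10^(7.19/10) = 5.236, G_3 = 10^(20.1/10) = 102.3
Friis cascade:
  F = 4.645 + (5.585 − 1)/0.2153 + (5.236 − 1)/0.04560 = 118.8
NF = 10 log₁₀(118.8) = 20.75 dB

20.75 dB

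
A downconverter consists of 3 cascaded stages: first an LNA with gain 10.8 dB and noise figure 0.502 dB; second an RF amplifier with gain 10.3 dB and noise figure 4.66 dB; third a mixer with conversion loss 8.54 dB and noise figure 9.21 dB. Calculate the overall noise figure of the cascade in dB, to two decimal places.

1.27 dB

Convert to linear (a loss of L dB is a gain of −L dB): F_i = 10^(NF_i/10), G_i = 10^(G_i,dB/10)
  Stage 1: F_1 = 10^(0.502/10) = 1.123, G_1 = 10^(10.8/10) = 12.02
  Stage 2: F_2 = 10^(4.66/10) = 2.924, G_2 = 10^(10.3/10) = 10.72
  Stage 3: F_3 = 10^(9.21/10) = 8.337, G_3 = 10^(−8.54/10) = 0.1400
Friis cascade:
  F = 1.123 + (2.924 − 1)/12.02 + (8.337 − 1)/128.8 = 1.340
NF = 10 log₁₀(1.340) = 1.27 dB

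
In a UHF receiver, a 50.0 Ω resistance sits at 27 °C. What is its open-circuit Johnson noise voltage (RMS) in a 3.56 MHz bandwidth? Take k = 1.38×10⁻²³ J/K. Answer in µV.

1.72 µV

T = 27 °C + 273.15 = 300.15 K
V_n = √(4kTRB)
4kTRB = 4 × 1.38×10⁻²³ × 300.15 × 5.00×10¹ × 3.56×10⁶ = 2.95×10⁻¹² V²
V_n = √(2.95×10⁻¹²) = 1.72×10⁻⁶ V = 1.72 µV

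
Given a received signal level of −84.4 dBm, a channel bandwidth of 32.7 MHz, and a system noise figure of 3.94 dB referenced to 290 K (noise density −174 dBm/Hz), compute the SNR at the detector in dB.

Noise floor: N = −174 + 10 log₁₀(B) + NF
10 log₁₀(3.27×10⁷) = 75.15 dB
N = −174 + 75.15 + 3.94 = −94.91 dBm
SNR = P_sig − N = −84.4 − (−94.91) = 10.51 dB → 10.5 dB

10.5 dB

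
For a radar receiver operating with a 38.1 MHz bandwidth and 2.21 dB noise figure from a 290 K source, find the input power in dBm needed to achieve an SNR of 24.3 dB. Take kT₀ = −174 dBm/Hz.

Sensitivity = −174 + 10 log₁₀(B) + NF + SNR_min
= −174 + 75.81 + 2.21 + 24.3
= −71.68 dBm → −71.7 dBm

−71.7 dBm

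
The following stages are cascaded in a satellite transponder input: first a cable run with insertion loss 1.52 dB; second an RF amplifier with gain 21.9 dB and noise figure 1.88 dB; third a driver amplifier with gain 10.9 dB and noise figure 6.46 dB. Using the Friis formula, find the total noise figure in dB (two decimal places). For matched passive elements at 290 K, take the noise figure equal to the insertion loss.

3.46 dB

Convert to linear (a loss of L dB is a gain of −L dB): F_i = 10^(NF_i/10), G_i = 10^(G_i,dB/10)
  Stage 1: F_1 = 10^(1.52/10) = 1.419, G_1 = 10^(−1.52/10) = 0.7047
  Stage 2: F_2 = 10^(1.88/10) = 1.542, G_2 = 10^(21.9/10) = 154.9
  Stage 3: F_3 = 10^(6.46/10) = 4.426, G_3 = 10^(10.9/10) = 12.30
Friis cascade:
  F = 1.419 + (1.542 − 1)/0.7047 + (4.426 − 1)/109.1 = 2.219
NF = 10 log₁₀(2.219) = 3.46 dB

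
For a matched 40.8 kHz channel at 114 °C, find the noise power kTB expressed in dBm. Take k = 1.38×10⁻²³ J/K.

T = 114 °C + 273.15 = 387.15 K
P_n = kTB = 1.38×10⁻²³ × 387.15 × 4.08×10⁴ = 2.18×10⁻¹⁶ W
In dBm: 10 log₁₀(2.18×10⁻¹⁶ / 10⁻³) = −126.6 dBm

−126.6 dBm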